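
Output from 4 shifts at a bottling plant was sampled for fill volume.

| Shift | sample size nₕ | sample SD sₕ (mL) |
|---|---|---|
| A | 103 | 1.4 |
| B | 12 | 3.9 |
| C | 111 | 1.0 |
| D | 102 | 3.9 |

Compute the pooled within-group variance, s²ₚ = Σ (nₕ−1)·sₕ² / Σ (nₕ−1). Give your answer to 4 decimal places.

A: (103−1)·1.4² = 102·1.96 = 199.92
B: (12−1)·3.9² = 11·15.21 = 167.31
C: (111−1)·1.0² = 110·1 = 110
D: (102−1)·3.9² = 101·15.21 = 1536.21
Numerator = 2013.44; denominator = Σ(nₕ−1) = 324.
s²ₚ = 2013.44/324 = 6.214321... → 6.2143.

6.2143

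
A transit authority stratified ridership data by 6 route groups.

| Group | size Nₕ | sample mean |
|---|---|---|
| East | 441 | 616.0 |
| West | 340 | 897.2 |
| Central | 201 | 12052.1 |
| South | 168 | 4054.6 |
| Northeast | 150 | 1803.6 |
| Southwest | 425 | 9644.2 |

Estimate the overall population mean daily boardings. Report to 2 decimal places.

x̄_st = (Σ Nₕx̄ₕ) / (Σ Nₕ) = (441·616.0 + 340·897.2 + 201·12052.1 + 168·4054.6 + 150·1803.6 + 425·9644.2) / 1725
= 8049673.9 / 1725 = 4666.4776... → 4666.48.

4666.48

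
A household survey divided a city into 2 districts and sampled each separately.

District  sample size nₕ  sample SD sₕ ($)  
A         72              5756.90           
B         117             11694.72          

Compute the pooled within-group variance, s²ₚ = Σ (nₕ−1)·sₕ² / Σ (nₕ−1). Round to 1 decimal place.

Degrees of freedom: 71 + 116 = 187.
Σ(nₕ−1)sₕ² = 71·33141897.61 + 116·136766475.8784 = 18217985932.2044.
s²ₚ = 18217985932.2044 / 187 = 97422384.664... → 97422384.7.

97422384.7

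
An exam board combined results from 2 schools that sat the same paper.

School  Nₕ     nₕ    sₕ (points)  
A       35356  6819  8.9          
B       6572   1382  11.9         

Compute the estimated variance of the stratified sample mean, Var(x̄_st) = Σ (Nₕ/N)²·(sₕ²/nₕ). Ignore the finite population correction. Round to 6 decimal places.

0.010777

N = 41928. Term for each stratum: Wₕ²sₕ²/nₕ.
Var(x̄_st) = 0.008259947 + 0.002517519 = 0.010777466 → 0.010777.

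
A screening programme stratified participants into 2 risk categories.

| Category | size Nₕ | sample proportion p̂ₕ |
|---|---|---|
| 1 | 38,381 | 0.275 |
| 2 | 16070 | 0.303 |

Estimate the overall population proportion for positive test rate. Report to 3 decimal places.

0.283

Wₕ = Nₕ/N with N = 54451: 0.7049, 0.2951.
p̂_st = 0.7049·0.275 + 0.2951·0.303 ≈ 0.28326... → 0.283.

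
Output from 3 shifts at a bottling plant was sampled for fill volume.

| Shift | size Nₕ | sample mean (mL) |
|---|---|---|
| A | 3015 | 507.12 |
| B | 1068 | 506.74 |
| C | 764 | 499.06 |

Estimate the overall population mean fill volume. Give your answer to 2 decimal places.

N = 4847; weights Wₕ = Nₕ/N = (0.6220, 0.2203, 0.1576).
x̄_st = Σ Wₕ·x̄ₕ = 0.6220·507.12 + 0.2203·506.74 + 0.1576·499.06 ≈ 505.7658...
→ 505.77.

505.77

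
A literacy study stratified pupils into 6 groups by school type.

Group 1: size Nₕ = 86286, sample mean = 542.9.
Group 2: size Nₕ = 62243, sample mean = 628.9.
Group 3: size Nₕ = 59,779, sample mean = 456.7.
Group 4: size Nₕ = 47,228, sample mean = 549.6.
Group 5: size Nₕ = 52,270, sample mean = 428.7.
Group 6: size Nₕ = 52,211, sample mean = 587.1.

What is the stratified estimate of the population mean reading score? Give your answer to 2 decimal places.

x̄_st = (Σ Nₕx̄ₕ) / (Σ Nₕ) = (86286·542.9 + 62243·628.9 + 59779·456.7 + 47228·549.6 + 52270·428.7 + 52211·587.1) / 360017
= 192308097.3 / 360017 = 534.1639... → 534.16.

534.16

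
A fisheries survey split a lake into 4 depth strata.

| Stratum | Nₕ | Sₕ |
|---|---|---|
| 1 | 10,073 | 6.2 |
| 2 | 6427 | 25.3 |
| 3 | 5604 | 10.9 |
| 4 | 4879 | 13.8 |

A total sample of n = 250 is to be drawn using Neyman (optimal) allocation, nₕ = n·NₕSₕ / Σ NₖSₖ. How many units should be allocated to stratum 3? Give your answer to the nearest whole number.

43

Σ NₕSₕ = 10073·6.2 + 6427·25.3 + 5604·10.9 + 4879·13.8 = 353469.5.
Share for 3: 61083.6/353469.5 = 0.17281.
n_3 = 250 × 0.17281 = 43.203... → 43.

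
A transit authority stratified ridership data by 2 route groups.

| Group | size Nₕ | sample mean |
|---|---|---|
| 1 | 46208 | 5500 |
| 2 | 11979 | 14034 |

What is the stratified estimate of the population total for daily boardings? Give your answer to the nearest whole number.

422257286

1: 46208·5500 = 254144000
2: 11979·14034 = 168113286
τ̂ = Σ Nₕx̄ₕ = 422257286.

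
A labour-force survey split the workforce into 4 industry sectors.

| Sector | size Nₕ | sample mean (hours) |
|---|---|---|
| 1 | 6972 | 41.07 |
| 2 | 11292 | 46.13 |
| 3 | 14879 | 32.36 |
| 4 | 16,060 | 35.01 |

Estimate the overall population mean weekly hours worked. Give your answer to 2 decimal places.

x̄_st = (Σ Nₕx̄ₕ) / (Σ Nₕ) = (6972·41.07 + 11292·46.13 + 14879·32.36 + 16060·35.01) / 49203
= 1850985.04 / 49203 = 37.6194... → 37.62.

37.62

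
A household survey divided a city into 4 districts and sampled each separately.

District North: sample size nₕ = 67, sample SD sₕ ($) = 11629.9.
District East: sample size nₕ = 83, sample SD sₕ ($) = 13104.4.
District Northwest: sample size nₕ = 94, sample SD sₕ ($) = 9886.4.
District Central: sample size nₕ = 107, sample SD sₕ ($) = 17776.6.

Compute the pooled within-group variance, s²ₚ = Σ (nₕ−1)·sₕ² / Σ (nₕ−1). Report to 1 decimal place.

189034514.1

North: (67−1)·11629.9² = 66·135254574.01 = 8926801884.66
East: (83−1)·13104.4² = 82·171725299.36 = 14081474547.52
Northwest: (94−1)·9886.4² = 93·97740904.96 = 9089904161.28
Central: (107−1)·17776.6² = 106·316007507.56 = 33496795801.36
Numerator = 65594976394.82; denominator = Σ(nₕ−1) = 347.
s²ₚ = 65594976394.82/347 = 189034514.106... → 189034514.1.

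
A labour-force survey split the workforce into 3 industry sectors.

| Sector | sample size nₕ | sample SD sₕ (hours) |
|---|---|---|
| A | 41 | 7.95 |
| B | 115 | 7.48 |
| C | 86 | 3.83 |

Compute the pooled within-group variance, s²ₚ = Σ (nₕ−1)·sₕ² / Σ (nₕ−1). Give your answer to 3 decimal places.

42.482

Degrees of freedom: 40 + 114 + 85 = 239.
Σ(nₕ−1)sₕ² = 40·63.2025 + 114·55.9504 + 85·14.6689 = 10153.3021.
s²ₚ = 10153.3021 / 239 = 42.48244... → 42.482.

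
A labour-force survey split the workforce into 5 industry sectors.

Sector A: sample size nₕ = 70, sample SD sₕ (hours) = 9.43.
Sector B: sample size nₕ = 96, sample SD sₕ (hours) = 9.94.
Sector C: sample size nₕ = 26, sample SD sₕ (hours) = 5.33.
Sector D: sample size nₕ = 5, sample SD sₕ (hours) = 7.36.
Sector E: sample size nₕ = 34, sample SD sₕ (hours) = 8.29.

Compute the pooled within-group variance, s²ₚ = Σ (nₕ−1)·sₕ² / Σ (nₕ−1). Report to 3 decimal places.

82.818

Degrees of freedom: 69 + 95 + 25 + 4 + 33 = 226.
Σ(nₕ−1)sₕ² = 69·88.9249 + 95·98.8036 + 25·28.4089 + 4·54.1696 + 33·68.7241 = 18716.9563.
s²ₚ = 18716.9563 / 226 = 82.81839... → 82.818.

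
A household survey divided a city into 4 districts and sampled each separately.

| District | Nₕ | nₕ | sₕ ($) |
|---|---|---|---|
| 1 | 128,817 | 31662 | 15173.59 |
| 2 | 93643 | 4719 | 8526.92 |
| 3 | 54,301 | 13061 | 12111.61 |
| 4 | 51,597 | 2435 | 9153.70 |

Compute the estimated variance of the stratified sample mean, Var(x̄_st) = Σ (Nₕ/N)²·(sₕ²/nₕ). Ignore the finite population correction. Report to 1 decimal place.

3529.1

N = 328358. Term for each stratum: Wₕ²sₕ²/nₕ.
Var(x̄_st) = 1119.1531 + 1253.1118 + 307.1481 + 849.6657 = 3529.0787 → 3529.1.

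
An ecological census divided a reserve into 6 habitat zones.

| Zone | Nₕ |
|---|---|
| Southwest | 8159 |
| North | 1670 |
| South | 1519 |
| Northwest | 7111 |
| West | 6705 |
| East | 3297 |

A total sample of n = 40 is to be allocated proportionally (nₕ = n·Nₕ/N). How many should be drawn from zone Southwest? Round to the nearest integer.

N = 8159 + 1670 + 1519 + 7111 + 6705 + 3297 = 28461.
n_Southwest = 40·8159/28461 = 11.467... → 11.

11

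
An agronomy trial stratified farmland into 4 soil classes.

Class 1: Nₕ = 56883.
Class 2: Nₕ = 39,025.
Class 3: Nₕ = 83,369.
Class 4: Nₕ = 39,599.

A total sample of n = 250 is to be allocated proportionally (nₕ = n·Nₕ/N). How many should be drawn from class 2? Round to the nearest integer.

45

N = 56883 + 39025 + 83369 + 39599 = 218876.
n_2 = 250·39025/218876 = 44.574... → 45.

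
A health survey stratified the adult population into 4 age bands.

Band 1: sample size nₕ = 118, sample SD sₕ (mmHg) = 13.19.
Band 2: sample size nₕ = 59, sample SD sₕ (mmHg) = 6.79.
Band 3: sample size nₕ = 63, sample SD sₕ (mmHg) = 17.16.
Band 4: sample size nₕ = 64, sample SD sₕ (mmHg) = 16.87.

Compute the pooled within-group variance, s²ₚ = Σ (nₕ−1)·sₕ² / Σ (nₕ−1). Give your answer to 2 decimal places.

197.39

Degrees of freedom: 117 + 58 + 62 + 63 = 300.
Σ(nₕ−1)sₕ² = 117·173.9761 + 58·46.1041 + 62·294.4656 + 63·284.5969 = 59215.7134.
s²ₚ = 59215.7134 / 300 = 197.3857... → 197.39.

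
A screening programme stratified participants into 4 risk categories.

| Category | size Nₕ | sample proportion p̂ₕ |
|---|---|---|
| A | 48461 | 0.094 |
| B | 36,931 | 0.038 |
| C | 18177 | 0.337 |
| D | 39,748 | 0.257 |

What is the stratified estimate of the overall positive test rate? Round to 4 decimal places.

N = 48461 + 36931 + 18177 + 39748 = 143317.
Overall proportion = Σ (Nₕ/N)·p̂ₕ.
Σ Nₕp̂ₕ = 4555.334 + 1403.378 + 6125.649 + 10215.236 = 22299.597.
22299.597 / 143317 = 0.155596... → 0.1556.

0.1556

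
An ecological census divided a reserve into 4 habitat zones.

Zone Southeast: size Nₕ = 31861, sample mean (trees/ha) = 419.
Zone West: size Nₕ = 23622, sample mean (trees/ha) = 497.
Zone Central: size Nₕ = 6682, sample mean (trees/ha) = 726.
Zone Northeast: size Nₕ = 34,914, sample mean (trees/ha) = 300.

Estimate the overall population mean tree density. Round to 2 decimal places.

416.31

x̄_st = (Σ Nₕx̄ₕ) / (Σ Nₕ) = (31861·419 + 23622·497 + 6682·726 + 34914·300) / 97079
= 40415225 / 97079 = 416.3127... → 416.31.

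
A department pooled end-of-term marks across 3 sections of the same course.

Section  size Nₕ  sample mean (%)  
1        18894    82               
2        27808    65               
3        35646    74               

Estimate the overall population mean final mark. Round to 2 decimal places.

x̄_st = (Σ Nₕx̄ₕ) / (Σ Nₕ) = (18894·82 + 27808·65 + 35646·74) / 82348
= 5994632 / 82348 = 72.7963... → 72.80.

72.80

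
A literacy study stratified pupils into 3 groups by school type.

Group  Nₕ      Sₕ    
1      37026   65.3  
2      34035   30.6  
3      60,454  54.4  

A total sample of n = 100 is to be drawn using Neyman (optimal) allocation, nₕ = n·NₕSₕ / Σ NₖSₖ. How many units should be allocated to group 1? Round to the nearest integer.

36

1: NₕSₕ = 37026·65.3 = 2417797.8
2: NₕSₕ = 34035·30.6 = 1041471
3: NₕSₕ = 60454·54.4 = 3288697.6
Σ NₕSₕ = 6747966.4.
n_1 = 100·2417797.8/6747966.4 = 35.830... → 36.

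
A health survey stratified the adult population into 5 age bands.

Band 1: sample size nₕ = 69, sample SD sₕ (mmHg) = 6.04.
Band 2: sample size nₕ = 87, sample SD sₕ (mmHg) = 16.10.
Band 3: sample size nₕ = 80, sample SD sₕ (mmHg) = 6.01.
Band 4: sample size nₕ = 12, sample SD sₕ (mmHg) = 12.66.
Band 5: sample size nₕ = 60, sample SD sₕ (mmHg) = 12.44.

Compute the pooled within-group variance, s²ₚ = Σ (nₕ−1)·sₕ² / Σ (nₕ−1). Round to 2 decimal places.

Degrees of freedom: 68 + 86 + 79 + 11 + 59 = 303.
Σ(nₕ−1)sₕ² = 68·36.4816 + 86·259.21 + 79·36.1201 + 11·160.2756 + 59·154.7536 = 38519.7907.
s²ₚ = 38519.7907 / 303 = 127.1280... → 127.13.

127.13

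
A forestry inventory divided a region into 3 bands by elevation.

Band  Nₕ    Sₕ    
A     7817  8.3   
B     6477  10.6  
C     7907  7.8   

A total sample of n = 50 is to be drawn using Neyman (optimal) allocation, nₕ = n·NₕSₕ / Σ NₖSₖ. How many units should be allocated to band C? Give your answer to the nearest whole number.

16

A: NₕSₕ = 7817·8.3 = 64881.1
B: NₕSₕ = 6477·10.6 = 68656.2
C: NₕSₕ = 7907·7.8 = 61674.6
Σ NₕSₕ = 195211.9.
n_C = 50·61674.6/195211.9 = 15.797... → 16.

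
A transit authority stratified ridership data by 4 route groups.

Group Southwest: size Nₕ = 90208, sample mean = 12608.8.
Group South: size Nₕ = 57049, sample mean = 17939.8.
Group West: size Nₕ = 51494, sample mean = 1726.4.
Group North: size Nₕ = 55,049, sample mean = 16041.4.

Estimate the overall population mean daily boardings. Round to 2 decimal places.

N = 90208 + 57049 + 51494 + 55049 = 253800.
The stratified mean weights each stratum mean by its population share Nₕ/N.
Σ Nₕx̄ₕ = 90208·12608.8 + 57049·17939.8 + 51494·1726.4 + 55049·16041.4 = 1137414630.4 + 1023447650.2 + 88899241.6 + 883063028.6 = 3132824550.8.
Divide by N: 3132824550.8 / 253800 = 12343.6744... → 12343.67.

12343.67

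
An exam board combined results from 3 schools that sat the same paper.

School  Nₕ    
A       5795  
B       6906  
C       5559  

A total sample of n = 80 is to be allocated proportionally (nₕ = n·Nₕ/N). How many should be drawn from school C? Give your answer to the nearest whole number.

24

Share of school C = 5559/18260 = 0.30444.
Allocate 80 × 0.30444 = 24.355... → 24.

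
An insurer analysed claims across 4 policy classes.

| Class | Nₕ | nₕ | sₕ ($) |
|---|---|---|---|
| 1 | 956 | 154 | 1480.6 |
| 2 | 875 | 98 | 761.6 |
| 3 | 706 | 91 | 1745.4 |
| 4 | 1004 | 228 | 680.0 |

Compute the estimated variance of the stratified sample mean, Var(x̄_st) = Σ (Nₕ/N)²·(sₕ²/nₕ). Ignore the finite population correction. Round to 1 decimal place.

N = 3541; Wₕ = Nₕ/N.
class 1: (956/3541)²·1480.6²/154 = 1037.5731
class 2: (875/3541)²·761.6²/98 = 361.4032
class 3: (706/3541)²·1745.4²/91 = 1330.7795
class 4: (1004/3541)²·680.0²/228 = 163.0416
Sum = 2892.7975 → 2892.8.

2892.8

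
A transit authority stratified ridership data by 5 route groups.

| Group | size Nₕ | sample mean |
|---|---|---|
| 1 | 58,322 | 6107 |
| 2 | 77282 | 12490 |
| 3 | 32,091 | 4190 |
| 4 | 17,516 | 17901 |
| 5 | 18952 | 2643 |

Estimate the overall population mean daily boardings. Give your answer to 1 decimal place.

N = 204163; weights Wₕ = Nₕ/N = (0.2857, 0.3785, 0.1572, 0.0858, 0.0928).
x̄_st = Σ Wₕ·x̄ₕ = 0.2857·6107 + 0.3785·12490 + 0.1572·4190 + 0.0858·17901 + 0.0928·2643 ≈ 8912.144...
→ 8912.1.

8912.1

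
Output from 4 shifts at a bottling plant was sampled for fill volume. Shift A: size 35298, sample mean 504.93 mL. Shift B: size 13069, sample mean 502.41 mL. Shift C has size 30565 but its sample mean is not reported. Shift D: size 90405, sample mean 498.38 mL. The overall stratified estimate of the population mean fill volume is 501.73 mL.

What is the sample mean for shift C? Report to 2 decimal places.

507.65

Σ Nₕx̄ₕ = N·μ, so 30565·x̄_C = 169337·501.73 − (35298·504.93 + 13069·502.41 + 90405·498.38).
= 84961453.01 − 69445059.33 = 15516393.68.
x̄_C = 15516393.68 / 30565 = 507.6523... → 507.65.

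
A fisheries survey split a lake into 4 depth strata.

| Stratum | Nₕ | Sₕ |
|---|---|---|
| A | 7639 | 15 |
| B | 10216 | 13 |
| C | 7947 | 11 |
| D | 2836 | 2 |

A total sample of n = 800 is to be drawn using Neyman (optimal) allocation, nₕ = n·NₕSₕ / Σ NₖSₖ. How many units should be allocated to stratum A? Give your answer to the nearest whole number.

A: NₕSₕ = 7639·15 = 114585
B: NₕSₕ = 10216·13 = 132808
C: NₕSₕ = 7947·11 = 87417
D: NₕSₕ = 2836·2 = 5672
Σ NₕSₕ = 340482.
n_A = 800·114585/340482 = 269.230... → 269.

269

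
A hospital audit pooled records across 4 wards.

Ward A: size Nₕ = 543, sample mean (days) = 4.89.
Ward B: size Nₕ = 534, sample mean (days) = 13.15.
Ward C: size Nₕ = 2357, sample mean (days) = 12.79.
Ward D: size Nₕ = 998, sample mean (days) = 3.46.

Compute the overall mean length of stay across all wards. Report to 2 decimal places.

9.76

x̄_st = (Σ Nₕx̄ₕ) / (Σ Nₕ) = (543·4.89 + 534·13.15 + 2357·12.79 + 998·3.46) / 4432
= 43276.48 / 4432 = 9.7645... → 9.76.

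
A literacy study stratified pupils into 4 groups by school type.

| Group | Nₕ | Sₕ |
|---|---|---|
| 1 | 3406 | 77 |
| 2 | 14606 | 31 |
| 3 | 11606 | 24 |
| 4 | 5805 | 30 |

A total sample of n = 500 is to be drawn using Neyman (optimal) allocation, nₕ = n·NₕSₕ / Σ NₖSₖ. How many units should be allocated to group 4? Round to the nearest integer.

75

1: NₕSₕ = 3406·77 = 262262
2: NₕSₕ = 14606·31 = 452786
3: NₕSₕ = 11606·24 = 278544
4: NₕSₕ = 5805·30 = 174150
Σ NₕSₕ = 1167742.
n_4 = 500·174150/1167742 = 74.567... → 75.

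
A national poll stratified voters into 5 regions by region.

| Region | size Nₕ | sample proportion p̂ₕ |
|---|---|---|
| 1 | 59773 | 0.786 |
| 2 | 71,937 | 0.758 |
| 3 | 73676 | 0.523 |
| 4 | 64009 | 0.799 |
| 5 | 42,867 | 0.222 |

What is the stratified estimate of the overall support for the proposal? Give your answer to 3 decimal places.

0.643

Wₕ = Nₕ/N with N = 312262: 0.1914, 0.2304, 0.2359, 0.2050, 0.1373.
p̂_st = 0.1914·0.786 + 0.2304·0.758 + 0.2359·0.523 + 0.2050·0.799 + 0.1373·0.222 ≈ 0.64274... → 0.643.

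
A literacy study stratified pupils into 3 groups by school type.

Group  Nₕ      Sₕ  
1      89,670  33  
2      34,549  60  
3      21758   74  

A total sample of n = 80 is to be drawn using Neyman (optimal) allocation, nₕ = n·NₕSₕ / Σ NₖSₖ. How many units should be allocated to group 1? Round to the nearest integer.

36

1: NₕSₕ = 89670·33 = 2959110
2: NₕSₕ = 34549·60 = 2072940
3: NₕSₕ = 21758·74 = 1610092
Σ NₕSₕ = 6642142.
n_1 = 80·2959110/6642142 = 35.640... → 36.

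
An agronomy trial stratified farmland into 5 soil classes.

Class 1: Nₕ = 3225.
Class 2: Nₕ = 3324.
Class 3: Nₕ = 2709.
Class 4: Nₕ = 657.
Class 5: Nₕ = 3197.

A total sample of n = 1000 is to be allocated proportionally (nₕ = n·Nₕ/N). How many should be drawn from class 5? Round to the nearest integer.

244

N = 3225 + 3324 + 2709 + 657 + 3197 = 13112.
n_5 = 1000·3197/13112 = 243.822... → 244.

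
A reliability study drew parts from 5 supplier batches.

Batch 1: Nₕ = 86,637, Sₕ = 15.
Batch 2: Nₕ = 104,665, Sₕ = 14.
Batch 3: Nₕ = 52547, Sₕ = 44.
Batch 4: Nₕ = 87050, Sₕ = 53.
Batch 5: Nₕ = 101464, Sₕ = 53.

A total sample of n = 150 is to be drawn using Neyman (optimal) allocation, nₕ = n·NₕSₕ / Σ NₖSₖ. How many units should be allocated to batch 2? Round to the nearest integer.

15

1: NₕSₕ = 86637·15 = 1299555
2: NₕSₕ = 104665·14 = 1465310
3: NₕSₕ = 52547·44 = 2312068
4: NₕSₕ = 87050·53 = 4613650
5: NₕSₕ = 101464·53 = 5377592
Σ NₕSₕ = 15068175.
n_2 = 150·1465310/15068175 = 14.587... → 15.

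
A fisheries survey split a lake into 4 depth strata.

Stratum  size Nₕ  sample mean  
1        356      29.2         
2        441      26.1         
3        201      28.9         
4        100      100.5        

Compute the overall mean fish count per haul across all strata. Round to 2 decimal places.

34.39

N = 1098; weights Wₕ = Nₕ/N = (0.3242, 0.4016, 0.1831, 0.0911).
x̄_st = Σ Wₕ·x̄ₕ = 0.3242·29.2 + 0.4016·26.1 + 0.1831·28.9 + 0.0911·100.5 ≈ 34.3936...
→ 34.39.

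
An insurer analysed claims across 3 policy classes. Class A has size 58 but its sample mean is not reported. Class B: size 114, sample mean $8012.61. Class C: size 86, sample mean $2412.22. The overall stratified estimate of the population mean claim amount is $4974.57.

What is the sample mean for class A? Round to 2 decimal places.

Σ Nₕx̄ₕ = N·μ, so 58·x̄_A = 258·4974.57 − (114·8012.61 + 86·2412.22).
= 1283439.06 − 1120888.46 = 162550.6.
x̄_A = 162550.6 / 58 = 2802.5966... → 2802.60.

2802.60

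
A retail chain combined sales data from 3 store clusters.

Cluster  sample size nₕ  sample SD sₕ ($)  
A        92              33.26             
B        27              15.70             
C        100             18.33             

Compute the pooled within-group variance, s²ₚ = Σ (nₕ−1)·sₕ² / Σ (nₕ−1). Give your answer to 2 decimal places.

A: (92−1)·33.26² = 91·1106.2276 = 100666.7116
B: (27−1)·15.70² = 26·246.49 = 6408.74
C: (100−1)·18.33² = 99·335.9889 = 33262.9011
Numerator = 140338.3527; denominator = Σ(nₕ−1) = 216.
s²ₚ = 140338.3527/216 = 649.7146... → 649.71.

649.71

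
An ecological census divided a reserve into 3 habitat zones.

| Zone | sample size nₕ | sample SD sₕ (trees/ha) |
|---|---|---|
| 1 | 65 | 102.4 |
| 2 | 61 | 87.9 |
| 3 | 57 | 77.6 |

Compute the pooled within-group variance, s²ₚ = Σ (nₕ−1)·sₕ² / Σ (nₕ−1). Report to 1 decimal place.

1: (65−1)·102.4² = 64·10485.76 = 671088.64
2: (61−1)·87.9² = 60·7726.41 = 463584.6
3: (57−1)·77.6² = 56·6021.76 = 337218.56
Numerator = 1471891.8; denominator = Σ(nₕ−1) = 180.
s²ₚ = 1471891.8/180 = 8177.177... → 8177.2.

8177.2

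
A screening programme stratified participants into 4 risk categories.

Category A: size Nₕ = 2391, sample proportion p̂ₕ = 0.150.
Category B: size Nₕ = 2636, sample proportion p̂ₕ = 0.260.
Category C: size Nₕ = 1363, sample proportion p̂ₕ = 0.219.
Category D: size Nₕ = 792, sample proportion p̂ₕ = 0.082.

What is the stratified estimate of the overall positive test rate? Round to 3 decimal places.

0.196

Wₕ = Nₕ/N with N = 7182: 0.3329, 0.3670, 0.1898, 0.1103.
p̂_st = 0.3329·0.150 + 0.3670·0.260 + 0.1898·0.219 + 0.1103·0.082 ≈ 0.19597... → 0.196.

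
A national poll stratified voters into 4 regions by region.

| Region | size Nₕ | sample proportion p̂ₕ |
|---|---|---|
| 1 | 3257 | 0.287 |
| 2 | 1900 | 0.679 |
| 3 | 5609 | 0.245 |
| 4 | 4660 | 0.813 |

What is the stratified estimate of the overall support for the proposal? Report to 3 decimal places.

N = 3257 + 1900 + 5609 + 4660 = 15426.
Overall proportion = Σ (Nₕ/N)·p̂ₕ.
Σ Nₕp̂ₕ = 934.759 + 1290.1 + 1374.205 + 3788.58 = 7387.644.
7387.644 / 15426 = 0.47891... → 0.479.

0.479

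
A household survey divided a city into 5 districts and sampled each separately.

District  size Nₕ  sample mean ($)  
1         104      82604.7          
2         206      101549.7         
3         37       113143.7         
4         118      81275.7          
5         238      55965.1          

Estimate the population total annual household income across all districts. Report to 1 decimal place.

Estimate total by summing Nₕ·x̄ₕ over strata.
104·82604.7 + 206·101549.7 + 37·113143.7 + 118·81275.7 + 238·55965.1 = 8590888.8 + 20919238.2 + 4186316.9 + 9590532.6 + 13319693.8 = 56606670.3.

56606670.3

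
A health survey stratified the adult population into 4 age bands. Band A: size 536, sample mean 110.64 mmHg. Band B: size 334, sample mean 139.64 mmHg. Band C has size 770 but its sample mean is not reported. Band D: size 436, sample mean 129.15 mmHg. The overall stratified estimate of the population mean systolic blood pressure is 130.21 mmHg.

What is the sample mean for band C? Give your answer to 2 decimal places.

140.34

N = 536 + 334 + 770 + 436 = 2076.
Overall total = μ·N = 130.21·2076 = 270315.96.
Subtract the known strata: 536·110.64 + 334·139.64 + 436·129.15 = 162252.2.
Remaining total for band C: 270315.96 − 162252.2 = 108063.76.
Divide by its size: 108063.76 / 770 = 140.3425... → 140.34.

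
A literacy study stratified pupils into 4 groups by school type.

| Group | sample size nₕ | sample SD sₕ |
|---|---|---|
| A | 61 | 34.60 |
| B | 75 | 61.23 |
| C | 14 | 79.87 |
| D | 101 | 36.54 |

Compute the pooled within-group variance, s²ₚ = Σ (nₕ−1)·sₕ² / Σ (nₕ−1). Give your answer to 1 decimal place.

2290.3

A: (61−1)·34.60² = 60·1197.16 = 71829.6
B: (75−1)·61.23² = 74·3749.1129 = 277434.3546
C: (14−1)·79.87² = 13·6379.2169 = 82929.8197
D: (101−1)·36.54² = 100·1335.1716 = 133517.16
Numerator = 565710.9343; denominator = Σ(nₕ−1) = 247.
s²ₚ = 565710.9343/247 = 2290.328... → 2290.3.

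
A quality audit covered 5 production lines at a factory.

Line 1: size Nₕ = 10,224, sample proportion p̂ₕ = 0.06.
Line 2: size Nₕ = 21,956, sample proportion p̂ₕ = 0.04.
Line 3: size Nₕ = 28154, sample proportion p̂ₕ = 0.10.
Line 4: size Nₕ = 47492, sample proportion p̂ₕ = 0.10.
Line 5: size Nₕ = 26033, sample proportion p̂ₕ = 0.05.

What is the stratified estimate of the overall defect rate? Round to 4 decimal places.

N = 10224 + 21956 + 28154 + 47492 + 26033 = 133859.
Overall proportion = Σ (Nₕ/N)·p̂ₕ.
Σ Nₕp̂ₕ = 613.44 + 878.24 + 2815.4 + 4749.2 + 1301.65 = 10357.93.
10357.93 / 133859 = 0.077379... → 0.0774.

0.0774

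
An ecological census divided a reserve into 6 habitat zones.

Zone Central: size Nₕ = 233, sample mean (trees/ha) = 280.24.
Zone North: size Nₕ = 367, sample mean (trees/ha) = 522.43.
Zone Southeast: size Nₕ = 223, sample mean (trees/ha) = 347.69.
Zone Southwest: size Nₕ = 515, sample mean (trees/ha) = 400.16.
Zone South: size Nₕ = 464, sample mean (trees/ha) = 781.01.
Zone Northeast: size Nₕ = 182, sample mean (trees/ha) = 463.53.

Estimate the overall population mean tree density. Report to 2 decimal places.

497.68

N = 1984; weights Wₕ = Nₕ/N = (0.1174, 0.1850, 0.1124, 0.2596, 0.2339, 0.0917).
x̄_st = Σ Wₕ·x̄ₕ = 0.1174·280.24 + 0.1850·522.43 + 0.1124·347.69 + 0.2596·400.16 + 0.2339·781.01 + 0.0917·463.53 ≈ 497.6795...
→ 497.68.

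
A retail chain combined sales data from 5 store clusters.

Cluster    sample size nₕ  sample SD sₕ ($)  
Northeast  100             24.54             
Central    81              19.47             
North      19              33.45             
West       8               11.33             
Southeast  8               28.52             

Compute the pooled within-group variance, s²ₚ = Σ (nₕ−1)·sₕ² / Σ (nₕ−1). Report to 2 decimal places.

552.98

Northeast: (100−1)·24.54² = 99·602.2116 = 59618.9484
Central: (81−1)·19.47² = 80·379.0809 = 30326.472
North: (19−1)·33.45² = 18·1118.9025 = 20140.245
West: (8−1)·11.33² = 7·128.3689 = 898.5823
Southeast: (8−1)·28.52² = 7·813.3904 = 5693.7328
Numerator = 116677.9805; denominator = Σ(nₕ−1) = 211.
s²ₚ = 116677.9805/211 = 552.9762... → 552.98.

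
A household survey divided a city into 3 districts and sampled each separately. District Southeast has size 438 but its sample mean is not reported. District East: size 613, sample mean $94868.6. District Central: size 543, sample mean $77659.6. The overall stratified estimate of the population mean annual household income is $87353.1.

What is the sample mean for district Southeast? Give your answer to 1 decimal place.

88852.1

N = 438 + 613 + 543 = 1594.
Overall total = μ·N = 87353.1·1594 = 139240841.4.
Subtract the known strata: 613·94868.6 + 543·77659.6 = 100323614.6.
Remaining total for district Southeast: 139240841.4 − 100323614.6 = 38917226.8.
Divide by its size: 38917226.8 / 438 = 88852.116... → 88852.1.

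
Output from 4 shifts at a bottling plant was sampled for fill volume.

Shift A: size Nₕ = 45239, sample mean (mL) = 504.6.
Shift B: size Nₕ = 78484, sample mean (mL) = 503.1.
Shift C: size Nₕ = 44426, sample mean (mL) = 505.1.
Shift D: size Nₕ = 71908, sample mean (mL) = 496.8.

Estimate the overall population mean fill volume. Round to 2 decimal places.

501.87

N = 45239 + 78484 + 44426 + 71908 = 240057.
Weight each subgroup mean by Nₕ/N and sum.
Σ Nₕx̄ₕ = 45239·504.6 + 78484·503.1 + 44426·505.1 + 71908·496.8 = 22827599.4 + 39485300.4 + 22439572.6 + 35723894.4 = 120476366.8.
Divide by N: 120476366.8 / 240057 = 501.8657... → 501.87.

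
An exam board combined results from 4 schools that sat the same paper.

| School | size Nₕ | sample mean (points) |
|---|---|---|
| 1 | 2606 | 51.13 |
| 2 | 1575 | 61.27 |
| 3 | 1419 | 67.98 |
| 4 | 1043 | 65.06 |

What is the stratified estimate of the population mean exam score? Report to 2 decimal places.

N = 6643; weights Wₕ = Nₕ/N = (0.3923, 0.2371, 0.2136, 0.1570).
x̄_st = Σ Wₕ·x̄ₕ = 0.3923·51.13 + 0.2371·61.27 + 0.2136·67.98 + 0.1570·65.06 ≈ 59.3205...
→ 59.32.

59.32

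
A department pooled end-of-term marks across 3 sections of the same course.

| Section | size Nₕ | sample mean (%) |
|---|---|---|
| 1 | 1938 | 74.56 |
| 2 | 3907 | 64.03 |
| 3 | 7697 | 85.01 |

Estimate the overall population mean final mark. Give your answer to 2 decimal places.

77.46

N = 1938 + 3907 + 7697 = 13542.
Overall mean = Σ (Nₕ/N)·x̄ₕ — weight by population share, not a simple average.
Σ Nₕx̄ₕ = 1938·74.56 + 3907·64.03 + 7697·85.01 = 144497.28 + 250165.21 + 654321.97 = 1048984.46.
Divide by N: 1048984.46 / 13542 = 77.4616... → 77.46.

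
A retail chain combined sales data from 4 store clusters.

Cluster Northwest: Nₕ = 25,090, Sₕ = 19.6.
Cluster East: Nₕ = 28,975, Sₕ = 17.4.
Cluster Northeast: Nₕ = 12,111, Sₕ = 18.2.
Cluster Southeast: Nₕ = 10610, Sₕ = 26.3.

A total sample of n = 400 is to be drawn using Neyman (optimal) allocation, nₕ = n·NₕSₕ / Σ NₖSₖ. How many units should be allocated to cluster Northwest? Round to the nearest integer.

Northwest: NₕSₕ = 25090·19.6 = 491764
East: NₕSₕ = 28975·17.4 = 504165
Northeast: NₕSₕ = 12111·18.2 = 220420.2
Southeast: NₕSₕ = 10610·26.3 = 279043
Σ NₕSₕ = 1495392.2.
n_Northwest = 400·491764/1495392.2 = 131.541... → 132.

132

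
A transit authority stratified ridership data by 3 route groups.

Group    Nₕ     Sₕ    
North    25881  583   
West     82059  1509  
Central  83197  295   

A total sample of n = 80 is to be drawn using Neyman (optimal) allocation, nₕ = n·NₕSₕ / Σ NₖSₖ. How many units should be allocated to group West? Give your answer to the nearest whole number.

Σ NₕSₕ = 25881·583 + 82059·1509 + 83197·295 = 163458769.
Share for West: 123827031/163458769 = 0.75754.
n_West = 80 × 0.75754 = 60.603... → 61.

61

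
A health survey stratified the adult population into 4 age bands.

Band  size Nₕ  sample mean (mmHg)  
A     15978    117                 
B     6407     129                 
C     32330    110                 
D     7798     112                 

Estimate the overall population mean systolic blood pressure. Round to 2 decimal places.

113.99

x̄_st = (Σ Nₕx̄ₕ) / (Σ Nₕ) = (15978·117 + 6407·129 + 32330·110 + 7798·112) / 62513
= 7125605 / 62513 = 113.9860... → 113.99.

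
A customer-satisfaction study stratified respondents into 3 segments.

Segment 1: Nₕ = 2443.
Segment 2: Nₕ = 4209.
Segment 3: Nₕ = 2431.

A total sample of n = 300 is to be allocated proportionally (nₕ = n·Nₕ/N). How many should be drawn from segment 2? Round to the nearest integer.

N = 2443 + 4209 + 2431 = 9083.
n_2 = 300·4209/9083 = 139.018... → 139.

139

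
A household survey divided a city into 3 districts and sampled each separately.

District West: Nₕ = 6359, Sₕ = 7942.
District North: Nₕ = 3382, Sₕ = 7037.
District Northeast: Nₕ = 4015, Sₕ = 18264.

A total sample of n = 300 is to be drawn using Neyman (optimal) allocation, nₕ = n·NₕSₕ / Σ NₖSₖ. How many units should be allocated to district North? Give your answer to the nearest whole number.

Σ NₕSₕ = 6359·7942 + 3382·7037 + 4015·18264 = 147632272.
Share for North: 23799134/147632272 = 0.16121.
n_North = 300 × 0.16121 = 48.362... → 48.

48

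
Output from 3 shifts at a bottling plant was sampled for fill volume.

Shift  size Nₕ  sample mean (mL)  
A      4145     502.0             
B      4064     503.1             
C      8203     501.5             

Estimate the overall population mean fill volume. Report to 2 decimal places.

502.02

N = 16412; weights Wₕ = Nₕ/N = (0.2526, 0.2476, 0.4998).
x̄_st = Σ Wₕ·x̄ₕ = 0.2526·502.0 + 0.2476·503.1 + 0.4998·501.5 ≈ 502.0225...
→ 502.02.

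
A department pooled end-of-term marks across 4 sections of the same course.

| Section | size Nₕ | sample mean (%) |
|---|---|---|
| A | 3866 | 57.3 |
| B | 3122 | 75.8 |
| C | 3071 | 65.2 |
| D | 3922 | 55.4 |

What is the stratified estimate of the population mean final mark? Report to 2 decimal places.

62.63

N = 13981; weights Wₕ = Nₕ/N = (0.2765, 0.2233, 0.2197, 0.2805).
x̄_st = Σ Wₕ·x̄ₕ = 0.2765·57.3 + 0.2233·75.8 + 0.2197·65.2 + 0.2805·55.4 ≈ 62.6334...
→ 62.63.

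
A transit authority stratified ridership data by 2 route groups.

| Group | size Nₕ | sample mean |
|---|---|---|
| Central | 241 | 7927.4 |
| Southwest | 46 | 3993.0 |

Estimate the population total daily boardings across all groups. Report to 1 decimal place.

Population total = Σ Nₕ·x̄ₕ (each stratum's size times its mean).
241·7927.4 + 46·3993.0 = 1910503.4 + 183678 = 2094181.4.

2094181.4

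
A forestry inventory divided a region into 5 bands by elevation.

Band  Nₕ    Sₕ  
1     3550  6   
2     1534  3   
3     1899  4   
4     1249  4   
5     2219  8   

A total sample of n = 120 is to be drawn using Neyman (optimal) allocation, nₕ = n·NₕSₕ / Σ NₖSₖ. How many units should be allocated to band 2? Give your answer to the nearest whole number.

10

Σ NₕSₕ = 3550·6 + 1534·3 + 1899·4 + 1249·4 + 2219·8 = 56246.
Share for 2: 4602/56246 = 0.08182.
n_2 = 120 × 0.08182 = 9.818... → 10.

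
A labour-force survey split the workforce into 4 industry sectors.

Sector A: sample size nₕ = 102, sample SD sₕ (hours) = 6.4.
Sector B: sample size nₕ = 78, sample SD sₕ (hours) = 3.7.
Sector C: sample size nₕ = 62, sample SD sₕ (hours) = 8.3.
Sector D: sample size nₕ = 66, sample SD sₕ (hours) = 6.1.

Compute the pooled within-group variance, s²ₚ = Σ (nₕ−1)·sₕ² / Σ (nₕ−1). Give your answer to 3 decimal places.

38.855

Degrees of freedom: 101 + 77 + 61 + 65 = 304.
Σ(nₕ−1)sₕ² = 101·40.96 + 77·13.69 + 61·68.89 + 65·37.21 = 11812.03.
s²ₚ = 11812.03 / 304 = 38.85536... → 38.855.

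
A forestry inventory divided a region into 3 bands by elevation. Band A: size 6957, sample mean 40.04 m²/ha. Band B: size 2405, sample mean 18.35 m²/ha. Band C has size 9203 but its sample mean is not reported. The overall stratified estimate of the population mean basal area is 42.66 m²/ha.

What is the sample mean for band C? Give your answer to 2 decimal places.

50.99

N = 6957 + 2405 + 9203 = 18565.
Overall total = μ·N = 42.66·18565 = 791982.9.
Subtract the known strata: 6957·40.04 + 2405·18.35 = 322690.03.
Remaining total for band C: 791982.9 − 322690.03 = 469292.87.
Divide by its size: 469292.87 / 9203 = 50.9935... → 50.99.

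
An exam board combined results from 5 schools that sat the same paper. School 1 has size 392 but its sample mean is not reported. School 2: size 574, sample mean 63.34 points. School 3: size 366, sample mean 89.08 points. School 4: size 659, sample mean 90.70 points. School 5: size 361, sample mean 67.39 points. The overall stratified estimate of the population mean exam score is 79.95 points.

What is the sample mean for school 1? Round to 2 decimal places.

N = 392 + 574 + 366 + 659 + 361 = 2352.
Overall total = μ·N = 79.95·2352 = 188042.4.
Subtract the known strata: 574·63.34 + 366·89.08 + 659·90.70 + 361·67.39 = 153059.53.
Remaining total for school 1: 188042.4 − 153059.53 = 34982.87.
Divide by its size: 34982.87 / 392 = 89.2420... → 89.24.

89.24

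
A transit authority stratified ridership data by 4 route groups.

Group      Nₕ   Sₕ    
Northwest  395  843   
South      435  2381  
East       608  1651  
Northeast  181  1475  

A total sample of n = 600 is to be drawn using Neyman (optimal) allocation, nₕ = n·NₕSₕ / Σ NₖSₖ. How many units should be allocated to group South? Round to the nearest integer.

Σ NₕSₕ = 395·843 + 435·2381 + 608·1651 + 181·1475 = 2639503.
Share for South: 1035735/2639503 = 0.39240.
n_South = 600 × 0.39240 = 235.439... → 235.

235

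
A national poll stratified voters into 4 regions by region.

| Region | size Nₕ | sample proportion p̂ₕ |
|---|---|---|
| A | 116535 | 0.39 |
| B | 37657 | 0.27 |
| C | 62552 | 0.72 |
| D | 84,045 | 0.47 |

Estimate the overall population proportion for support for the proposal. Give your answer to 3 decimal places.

Wₕ = Nₕ/N with N = 300789: 0.3874, 0.1252, 0.2080, 0.2794.
p̂_st = 0.3874·0.39 + 0.1252·0.27 + 0.2080·0.72 + 0.2794·0.47 ≈ 0.46596... → 0.466.

0.466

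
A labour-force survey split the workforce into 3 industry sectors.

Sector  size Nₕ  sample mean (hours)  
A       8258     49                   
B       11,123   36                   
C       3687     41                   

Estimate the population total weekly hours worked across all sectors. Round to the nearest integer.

956237

Population total = Σ Nₕ·x̄ₕ (each stratum's size times its mean).
8258·49 + 11123·36 + 3687·41 = 404642 + 400428 + 151167 = 956237.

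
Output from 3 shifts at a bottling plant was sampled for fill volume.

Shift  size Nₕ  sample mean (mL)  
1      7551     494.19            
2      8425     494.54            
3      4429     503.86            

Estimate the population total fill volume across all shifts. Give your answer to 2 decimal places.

10129724.13

Estimate total by summing Nₕ·x̄ₕ over strata.
7551·494.19 + 8425·494.54 + 4429·503.86 = 3731628.69 + 4166499.5 + 2231595.94 = 10129724.13.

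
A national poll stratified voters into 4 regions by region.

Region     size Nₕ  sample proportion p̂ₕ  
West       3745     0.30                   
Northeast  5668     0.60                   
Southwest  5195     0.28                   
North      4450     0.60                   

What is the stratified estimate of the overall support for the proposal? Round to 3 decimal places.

Wₕ = Nₕ/N with N = 19058: 0.1965, 0.2974, 0.2726, 0.2335.
p̂_st = 0.1965·0.30 + 0.2974·0.60 + 0.2726·0.28 + 0.2335·0.60 ≈ 0.45382... → 0.454.

0.454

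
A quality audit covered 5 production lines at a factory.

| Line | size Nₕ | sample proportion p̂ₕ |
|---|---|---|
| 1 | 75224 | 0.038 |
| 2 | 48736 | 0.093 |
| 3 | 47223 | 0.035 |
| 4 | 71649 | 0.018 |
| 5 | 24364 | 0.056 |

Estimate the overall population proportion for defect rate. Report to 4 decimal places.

0.0438

Wₕ = Nₕ/N with N = 267196: 0.2815, 0.1824, 0.1767, 0.2682, 0.0912.
p̂_st = 0.2815·0.038 + 0.1824·0.093 + 0.1767·0.035 + 0.2682·0.018 + 0.0912·0.056 ≈ 0.043780... → 0.0438.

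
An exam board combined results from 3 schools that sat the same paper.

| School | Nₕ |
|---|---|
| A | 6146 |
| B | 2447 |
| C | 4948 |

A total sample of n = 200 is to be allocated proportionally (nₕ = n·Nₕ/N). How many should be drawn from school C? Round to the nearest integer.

N = 6146 + 2447 + 4948 = 13541.
n_C = 200·4948/13541 = 73.082... → 73.

73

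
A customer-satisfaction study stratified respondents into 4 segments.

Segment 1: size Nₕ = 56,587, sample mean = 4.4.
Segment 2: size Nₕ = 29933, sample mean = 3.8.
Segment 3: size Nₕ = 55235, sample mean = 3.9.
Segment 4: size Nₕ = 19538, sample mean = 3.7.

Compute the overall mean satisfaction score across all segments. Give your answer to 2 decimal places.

4.03

N = 56587 + 29933 + 55235 + 19538 = 161293.
Overall mean = Σ (Nₕ/N)·x̄ₕ — weight by population share, not a simple average.
Σ Nₕx̄ₕ = 56587·4.4 + 29933·3.8 + 55235·3.9 + 19538·3.7 = 248982.8 + 113745.4 + 215416.5 + 72290.6 = 650435.3.
Divide by N: 650435.3 / 161293 = 4.0326... → 4.03.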